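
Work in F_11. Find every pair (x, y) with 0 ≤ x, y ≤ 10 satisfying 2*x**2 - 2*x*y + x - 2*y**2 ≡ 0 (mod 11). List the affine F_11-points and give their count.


Affine F_11-points: {(0, 0), (4, 9), (5, 0), (5, 6), (6, 6), (6, 10), (9, 3), (9, 10), (10, 3), (10, 9)}; count = 10.

For each of the 121 pairs (x, y) ∈ F_11², evaluate f(x, y) mod 11. Record the zeros.
  x = 0: [0↦0, 1↦9, 2↦3, 3↦4, 4↦1, 5↦5, 6↦5, 7↦1, 8↦4, 9↦3, 10↦9]  zeros at y ∈ {0}
  x = 1: [0↦3, 1↦10, 2↦2, 3↦1, 4↦7, 5↦9, 6↦7, 7↦1, 8↦2, 9↦10, 10↦3]  zeros at y ∈ ∅
  x = 2: [0↦10, 1↦4, 2↦5, 3↦2, 4↦6, 5↦6, 6↦2, 7↦5, 8↦4, 9↦10, 10↦1]  zeros at y ∈ ∅
  x = 3: [0↦10, 1↦2, 2↦1, 3↦7, 4↦9, 5↦7, 6↦1, 7↦2, 8↦10, 9↦3, 10↦3]  zeros at y ∈ ∅
  x = 4: [0↦3, 1↦4, 2↦1, 3↦5, 4↦5, 5↦1, 6↦4, 7↦3, 8↦9, 9↦0, 10↦9]  zeros at y ∈ {9}
  x = 5: [0↦0, 1↦10, 2↦5, 3↦7, 4↦5, 5↦10, 6↦0, 7↦8, 8↦1, 9↦1, 10↦8]  zeros at y ∈ {0, 6}
  x = 6: [0↦1, 1↦9, 2↦2, 3↦2, 4↦9, 5↦1, 6↦0, 7↦6, 8↦8, 9↦6, 10↦0]  zeros at y ∈ {6, 10}
  x = 7: [0↦6, 1↦1, 2↦3, 3↦1, 4↦6, 5↦7, 6↦4, 7↦8, 8↦8, 9↦4, 10↦7]  zeros at y ∈ ∅
  x = 8: [0↦4, 1↦8, 2↦8, 3↦4, 4↦7, 5↦6, 6↦1, 7↦3, 8↦1, 9↦6, 10↦7]  zeros at y ∈ ∅
  x = 9: [0↦6, 1↦8, 2↦6, 3↦0, 4↦1, 5↦9, 6↦2, 7↦2, 8↦9, 9↦1, 10↦0]  zeros at y ∈ {3, 10}
  x = 10: [0↦1, 1↦1, 2↦8, 3↦0, 4↦10, 5↦5, 6↦7, 7↦5, 8↦10, 9↦0, 10↦8]  zeros at y ∈ {3, 9}
Collecting zeros: affine points = {(0, 0), (4, 9), (5, 0), (5, 6), (6, 6), (6, 10), (9, 3), (9, 10), (10, 3), (10, 9)}.
Total count |C(F_11)_aff| = 10.


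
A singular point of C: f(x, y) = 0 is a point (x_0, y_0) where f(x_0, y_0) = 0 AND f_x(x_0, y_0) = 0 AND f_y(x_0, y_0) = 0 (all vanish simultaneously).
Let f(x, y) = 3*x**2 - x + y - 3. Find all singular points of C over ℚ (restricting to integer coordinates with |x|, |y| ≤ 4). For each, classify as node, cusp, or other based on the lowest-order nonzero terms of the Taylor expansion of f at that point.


No singular points in the scanned grid; C is smooth there.

Compute partial derivatives:
  f_x = 6*x - 1.
  f_y = 1.
f_y = 1 is a nonzero constant, so f_y never vanishes: no point (x, y) can satisfy f = f_x = f_y = 0. In particular no (x, y) ∈ {−4, ..., 4}² is singular; the curve is smooth.


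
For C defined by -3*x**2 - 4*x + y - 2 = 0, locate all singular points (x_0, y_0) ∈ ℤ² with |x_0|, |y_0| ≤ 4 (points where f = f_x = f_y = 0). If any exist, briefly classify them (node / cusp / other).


No singular points in the scanned grid; C is smooth there.

Compute partial derivatives:
  f_x = -6*x - 4.
  f_y = 1.
f_y = 1 is a nonzero constant, so f_y never vanishes: no point (x, y) can satisfy f = f_x = f_y = 0. In particular no (x, y) ∈ {−4, ..., 4}² is singular; the curve is smooth.


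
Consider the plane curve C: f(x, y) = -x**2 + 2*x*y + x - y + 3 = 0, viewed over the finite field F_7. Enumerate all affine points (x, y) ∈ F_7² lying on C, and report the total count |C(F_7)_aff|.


Affine F_7-points: {(0, 3), (1, 4), (2, 2), (3, 2), (5, 5), (6, 5)}; count = 6.

For each of the 49 pairs (x, y) ∈ F_7², evaluate f(x, y) mod 7. Record the zeros.
  x = 0: [0↦3, 1↦2, 2↦1, 3↦0, 4↦6, 5↦5, 6↦4]  zeros at y ∈ {3}
  x = 1: [0↦3, 1↦4, 2↦5, 3↦6, 4↦0, 5↦1, 6↦2]  zeros at y ∈ {4}
  x = 2: [0↦1, 1↦4, 2↦0, 3↦3, 4↦6, 5↦2, 6↦5]  zeros at y ∈ {2}
  x = 3: [0↦4, 1↦2, 2↦0, 3↦5, 4↦3, 5↦1, 6↦6]  zeros at y ∈ {2}
  x = 4: [0↦5, 1↦5, 2↦5, 3↦5, 4↦5, 5↦5, 6↦5]  zeros at y ∈ ∅
  x = 5: [0↦4, 1↦6, 2↦1, 3↦3, 4↦5, 5↦0, 6↦2]  zeros at y ∈ {5}
  x = 6: [0↦1, 1↦5, 2↦2, 3↦6, 4↦3, 5↦0, 6↦4]  zeros at y ∈ {5}
Collecting zeros: affine points = {(0, 3), (1, 4), (2, 2), (3, 2), (5, 5), (6, 5)}.
Total count |C(F_7)_aff| = 6.


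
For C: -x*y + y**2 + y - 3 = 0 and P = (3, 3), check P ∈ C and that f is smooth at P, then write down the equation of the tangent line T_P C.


Tangent line at P: -3*x + 4*y - 3 = 0.

Step 1: f(3, 3) = 0, so P lies on C.
Step 2: partial derivatives
  f_x(x, y) = -y, f_y(x, y) = -x + 2*y + 1.
  f_x(P) = -3, f_y(P) = 4 (gradient nonzero, so P is smooth).
Step 3: tangent line at P: -3·(x − 3) + 4·(y − 3) = 0.
Expanding: -3*x + 4*y - 3 = 0.


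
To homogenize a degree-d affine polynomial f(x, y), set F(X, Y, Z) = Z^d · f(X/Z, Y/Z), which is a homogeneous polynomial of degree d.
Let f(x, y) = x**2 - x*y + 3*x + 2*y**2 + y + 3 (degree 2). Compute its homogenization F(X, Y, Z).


F(X, Y, Z) = X**2 - X*Y + 3*X*Z + 2*Y**2 + Y*Z + 3*Z**2

deg(f) = 2.
Substitute x = X/Z, y = Y/Z into f, then multiply by Z^2.
  monomial 1·x^2·y^0 ↦ 1·X^2·Y^0·Z^0.
  monomial -1·x^1·y^1 ↦ -1·X^1·Y^1·Z^0.
  monomial 3·x^1·y^0 ↦ 3·X^1·Y^0·Z^1.
  monomial 2·x^0·y^2 ↦ 2·X^0·Y^2·Z^0.
  monomial 1·x^0·y^1 ↦ 1·X^0·Y^1·Z^1.
  monomial 3·x^0·y^0 ↦ 3·X^0·Y^0·Z^2.
Collecting: F(X, Y, Z) = X**2 - X*Y + 3*X*Z + 2*Y**2 + Y*Z + 3*Z**2.


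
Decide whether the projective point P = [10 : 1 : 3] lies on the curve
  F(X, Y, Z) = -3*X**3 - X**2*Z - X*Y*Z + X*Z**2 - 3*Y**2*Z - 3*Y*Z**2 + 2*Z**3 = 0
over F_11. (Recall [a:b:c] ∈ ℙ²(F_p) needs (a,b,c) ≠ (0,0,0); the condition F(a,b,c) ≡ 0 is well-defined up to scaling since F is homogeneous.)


F(10,1,3) ≡ 1 (mod 11); P is NOT on the curve.

Evaluate F(10, 1, 3) term-by-term (mod 11).
  -3*X**3 ↦ -3·1000·1·1 = -3000
  -X**2*Z ↦ -1·100·1·3 = -300
  -X*Y*Z ↦ -1·10·1·3 = -30
  X*Z**2 ↦ 1·10·1·9 = 90
  -3*Y**2*Z ↦ -3·1·1·3 = -9
  -3*Y*Z**2 ↦ -3·1·1·9 = -27
  2*Z**3 ↦ 2·1·1·27 = 54
Sum: F(10, 1, 3) = (-3000) + (-300) + (-30) + (90) + (-9) + (-27) + (54) = -3222.
Reducing mod 11: -3222 ≡ 1 (mod 11).
Since F(a, b, c) ≡ 1 ≠ 0 (mod 11), P does NOT lie on the curve.


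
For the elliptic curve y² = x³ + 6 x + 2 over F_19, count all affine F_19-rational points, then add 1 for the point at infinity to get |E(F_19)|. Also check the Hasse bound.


Affine points = {(1, 3), (1, 16), (3, 3), (3, 16), (5, 9), (5, 10), (6, 8), (6, 11), (7, 8), (7, 11), (8, 7), (8, 12), (9, 5), (9, 14), (10, 6), (10, 13), (12, 4), (12, 15), (13, 4), (13, 15), (15, 3), (15, 16), (17, 1), (17, 18)}; affine count = 24; |E(F_19)| = 25.

Discriminant check: Δ ∝ 4a³ + 27b² = 4·6³ + 27·2² = 4·216 + 27·4 ≡ 3 (mod 19). Nonzero ⇒ E is nonsingular.
For each x ∈ F_19, compute rhs = x³ + 6·x + 2 mod 19, then count y ∈ F_19 with y² ≡ rhs.
  x = 0: rhs = 2, matching y values: none (0 points).
  x = 1: rhs = 9, matching y values: 3, 16 (2 points).
  x = 2: rhs = 3, matching y values: none (0 points).
  x = 3: rhs = 9, matching y values: 3, 16 (2 points).
  x = 4: rhs = 14, matching y values: none (0 points).
  x = 5: rhs = 5, matching y values: 9, 10 (2 points).
  x = 6: rhs = 7, matching y values: 8, 11 (2 points).
  x = 7: rhs = 7, matching y values: 8, 11 (2 points).
  x = 8: rhs = 11, matching y values: 7, 12 (2 points).
  x = 9: rhs = 6, matching y values: 5, 14 (2 points).
  x = 10: rhs = 17, matching y values: 6, 13 (2 points).
  x = 11: rhs = 12, matching y values: none (0 points).
  x = 12: rhs = 16, matching y values: 4, 15 (2 points).
  x = 13: rhs = 16, matching y values: 4, 15 (2 points).
  x = 14: rhs = 18, matching y values: none (0 points).
  x = 15: rhs = 9, matching y values: 3, 16 (2 points).
  x = 16: rhs = 14, matching y values: none (0 points).
  x = 17: rhs = 1, matching y values: 1, 18 (2 points).
  x = 18: rhs = 14, matching y values: none (0 points).
Total affine count: 24.
Full point count |E(F_19)| = 24 + 1 = 25.
Hasse bound: |25 − (19+1)| = |5| = 5 ≤ 2√19 ≈ 8.7178 ✓.


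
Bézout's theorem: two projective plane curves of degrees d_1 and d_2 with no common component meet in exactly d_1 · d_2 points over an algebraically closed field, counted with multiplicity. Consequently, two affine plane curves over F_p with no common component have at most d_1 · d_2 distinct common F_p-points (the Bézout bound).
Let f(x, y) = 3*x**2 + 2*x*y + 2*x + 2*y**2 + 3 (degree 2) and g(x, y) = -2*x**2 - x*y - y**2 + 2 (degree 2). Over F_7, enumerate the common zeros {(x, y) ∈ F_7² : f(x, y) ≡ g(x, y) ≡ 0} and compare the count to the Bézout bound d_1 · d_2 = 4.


Common zeros: {(0, 3), (0, 4), (2, 2), (2, 3)}; count = 4; Bézout bound = 4.

deg(f) = 2, deg(g) = 2, so Bézout bound = 4.
Scan x ∈ F_7. For each x, list the y ∈ F_7 with f(x, y) ≡ 0 and those with g(x, y) ≡ 0 (mod 7); the common zeros in that column are the intersection.
  x = 0: f ≡ 0 at y ∈ {3, 4}; g ≡ 0 at y ∈ {3, 4}; common: {3, 4}.
  x = 1: f ≡ 0 at y ∈ ∅; g ≡ 0 at y ∈ {0, 6}; common: ∅.
  x = 2: f ≡ 0 at y ∈ {2, 3}; g ≡ 0 at y ∈ {2, 3}; common: {2, 3}.
  x = 3: f ≡ 0 at y ∈ {2}; g ≡ 0 at y ∈ {5, 6}; common: ∅.
  x = 4: f ≡ 0 at y ∈ ∅; g ≡ 0 at y ∈ {1, 2}; common: ∅.
  x = 5: f ≡ 0 at y ∈ ∅; g ≡ 0 at y ∈ {4, 5}; common: ∅.
  x = 6: f ≡ 0 at y ∈ {4}; g ≡ 0 at y ∈ {0, 1}; common: ∅.
Collecting: common zeros = {(0, 3), (0, 4), (2, 2), (2, 3)}, so the count is 4.
Comparison with the Bézout bound: 4 ≤ 4 = deg(f)·deg(g), as expected for curves with no common component (the bound is attained).


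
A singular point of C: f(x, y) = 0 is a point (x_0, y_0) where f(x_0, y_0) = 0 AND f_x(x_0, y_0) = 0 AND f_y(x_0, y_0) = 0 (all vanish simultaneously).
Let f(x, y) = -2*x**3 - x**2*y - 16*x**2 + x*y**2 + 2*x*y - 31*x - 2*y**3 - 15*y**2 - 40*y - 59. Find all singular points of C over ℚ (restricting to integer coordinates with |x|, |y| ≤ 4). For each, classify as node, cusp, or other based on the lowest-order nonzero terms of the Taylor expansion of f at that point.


Singular points: {(-2, -3)}; classification: node.

Compute partial derivatives:
  f_x = -6*x**2 - 2*x*y - 32*x + y**2 + 2*y - 31.
  f_y = -x**2 + 2*x*y + 2*x - 6*y**2 - 30*y - 40.
Scan x_0 ∈ {−4, ..., 4}. For each x_0, f_y(x_0, y) is a polynomial in y; find its integer roots y ∈ {−4, ..., 4}, then test f_x and f at those candidates.
  x = -4: f_y(-4, y) = -6*y**2 - 38*y - 64; no integer root y with |y| ≤ 4.
  x = -3: f_y(-3, y) = -6*y**2 - 36*y - 55; no integer root y with |y| ≤ 4.
  x = -2: f_y(-2, y) = -6*y**2 - 34*y - 48; vanishes at y ∈ {-3}. (-2, -3): f_x = 0, f = 0 — SINGULAR.
  x = -1: f_y(-1, y) = -6*y**2 - 32*y - 43; no integer root y with |y| ≤ 4.
  x = 0: f_y(0, y) = -6*y**2 - 30*y - 40; no integer root y with |y| ≤ 4.
  x = 1: f_y(1, y) = -6*y**2 - 28*y - 39; no integer root y with |y| ≤ 4.
  x = 2: f_y(2, y) = -6*y**2 - 26*y - 40; no integer root y with |y| ≤ 4.
  x = 3: f_y(3, y) = -6*y**2 - 24*y - 43; no integer root y with |y| ≤ 4.
  x = 4: f_y(4, y) = -6*y**2 - 22*y - 48; no integer root y with |y| ≤ 4.
Only singular point on the grid: (-2, -3).
Classify: substitute x = -2 + u, y = -3 + v and expand: f = -2*u**3 - u**2*v - u**2 + u*v**2 - 2*v**3 + v**2.
No constant or linear terms (consistent with a singular point). Quadratic part: -u**2 + v**2. Cubic part: -2*u**3 - u**2*v + u*v**2 - 2*v**3.
The quadratic part v**2 - u**2 = (v − u)(v + u) splits into two distinct linear factors, so there are two distinct tangent lines y − -3 = ±(x − -2) — this is a node (ordinary double point).
Classification: node.


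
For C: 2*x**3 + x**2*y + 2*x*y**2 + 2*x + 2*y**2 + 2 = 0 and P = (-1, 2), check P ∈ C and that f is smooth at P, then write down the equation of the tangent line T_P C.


Tangent line at P: 12*x + y + 10 = 0.

Step 1: f(-1, 2) = 0, so P lies on C.
Step 2: partial derivatives
  f_x(x, y) = 6*x**2 + 2*x*y + 2*y**2 + 2, f_y(x, y) = x**2 + 4*x*y + 4*y.
  f_x(P) = 12, f_y(P) = 1 (gradient nonzero, so P is smooth).
Step 3: tangent line at P: 12·(x − -1) + 1·(y − 2) = 0.
Expanding: 12*x + y + 10 = 0.


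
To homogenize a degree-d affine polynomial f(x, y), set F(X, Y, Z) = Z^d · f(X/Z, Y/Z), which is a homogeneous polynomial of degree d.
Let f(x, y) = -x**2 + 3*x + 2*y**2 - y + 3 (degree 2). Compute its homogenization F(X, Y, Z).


F(X, Y, Z) = -X**2 + 3*X*Z + 2*Y**2 - Y*Z + 3*Z**2

deg(f) = 2.
Substitute x = X/Z, y = Y/Z into f, then multiply by Z^2.
  monomial -1·x^2·y^0 ↦ -1·X^2·Y^0·Z^0.
  monomial 3·x^1·y^0 ↦ 3·X^1·Y^0·Z^1.
  monomial 2·x^0·y^2 ↦ 2·X^0·Y^2·Z^0.
  monomial -1·x^0·y^1 ↦ -1·X^0·Y^1·Z^1.
  monomial 3·x^0·y^0 ↦ 3·X^0·Y^0·Z^2.
Collecting: F(X, Y, Z) = -X**2 + 3*X*Z + 2*Y**2 - Y*Z + 3*Z**2.


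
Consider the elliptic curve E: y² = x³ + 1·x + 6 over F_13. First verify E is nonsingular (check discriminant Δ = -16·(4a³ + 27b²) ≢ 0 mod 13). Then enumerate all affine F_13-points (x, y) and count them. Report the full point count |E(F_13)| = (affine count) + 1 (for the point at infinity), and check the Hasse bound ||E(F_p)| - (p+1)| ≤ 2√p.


Affine points = {(2, 4), (2, 9), (3, 6), (3, 7), (4, 3), (4, 10), (9, 4), (9, 9), (11, 3), (11, 10), (12, 2), (12, 11)}; affine count = 12; |E(F_13)| = 13.

Discriminant check: Δ ∝ 4a³ + 27b² = 4·1³ + 27·6² = 4·1 + 27·36 ≡ 1 (mod 13). Nonzero ⇒ E is nonsingular.
For each x ∈ F_13, compute rhs = x³ + 1·x + 6 mod 13, then count y ∈ F_13 with y² ≡ rhs.
  x = 0: rhs = 6, matching y values: none (0 points).
  x = 1: rhs = 8, matching y values: none (0 points).
  x = 2: rhs = 3, matching y values: 4, 9 (2 points).
  x = 3: rhs = 10, matching y values: 6, 7 (2 points).
  x = 4: rhs = 9, matching y values: 3, 10 (2 points).
  x = 5: rhs = 6, matching y values: none (0 points).
  x = 6: rhs = 7, matching y values: none (0 points).
  x = 7: rhs = 5, matching y values: none (0 points).
  x = 8: rhs = 6, matching y values: none (0 points).
  x = 9: rhs = 3, matching y values: 4, 9 (2 points).
  x = 10: rhs = 2, matching y values: none (0 points).
  x = 11: rhs = 9, matching y values: 3, 10 (2 points).
  x = 12: rhs = 4, matching y values: 2, 11 (2 points).
Total affine count: 12.
Full point count |E(F_13)| = 12 + 1 = 13.
Hasse bound: |13 − (13+1)| = |-1| = 1 ≤ 2√13 ≈ 7.2111 ✓.


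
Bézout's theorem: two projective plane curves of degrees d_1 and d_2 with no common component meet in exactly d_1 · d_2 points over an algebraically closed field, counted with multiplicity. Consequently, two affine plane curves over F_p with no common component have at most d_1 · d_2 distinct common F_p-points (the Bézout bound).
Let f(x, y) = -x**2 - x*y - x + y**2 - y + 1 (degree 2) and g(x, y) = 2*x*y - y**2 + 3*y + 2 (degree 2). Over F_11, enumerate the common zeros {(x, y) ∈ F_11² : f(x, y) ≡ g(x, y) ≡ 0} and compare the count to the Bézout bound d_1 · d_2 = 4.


Common zeros: {(3, 4), (5, 7)}; count = 2; Bézout bound = 4.

deg(f) = 2, deg(g) = 2, so Bézout bound = 4.
Scan x ∈ F_11. For each x, list the y ∈ F_11 with f(x, y) ≡ 0 and those with g(x, y) ≡ 0 (mod 11); the common zeros in that column are the intersection.
  x = 0: f ≡ 0 at y ∈ ∅; g ≡ 0 at y ∈ ∅; common: ∅.
  x = 1: f ≡ 0 at y ∈ ∅; g ≡ 0 at y ∈ {8}; common: ∅.
  x = 2: f ≡ 0 at y ∈ ∅; g ≡ 0 at y ∈ ∅; common: ∅.
  x = 3: f ≡ 0 at y ∈ {0, 4}; g ≡ 0 at y ∈ {4, 5}; common: {4}.
  x = 4: f ≡ 0 at y ∈ ∅; g ≡ 0 at y ∈ ∅; common: ∅.
  x = 5: f ≡ 0 at y ∈ {7, 10}; g ≡ 0 at y ∈ {6, 7}; common: {7}.
  x = 6: f ≡ 0 at y ∈ {8, 10}; g ≡ 0 at y ∈ ∅; common: ∅.
  x = 7: f ≡ 0 at y ∈ {0, 8}; g ≡ 0 at y ∈ {3}; common: ∅.
  x = 8: f ≡ 0 at y ∈ ∅; g ≡ 0 at y ∈ ∅; common: ∅.
  x = 9: f ≡ 0 at y ∈ {3, 7}; g ≡ 0 at y ∈ {1, 9}; common: ∅.
  x = 10: f ≡ 0 at y ∈ ∅; g ≡ 0 at y ∈ {2, 10}; common: ∅.
Collecting: common zeros = {(3, 4), (5, 7)}, so the count is 2.
Comparison with the Bézout bound: 2 ≤ 4 = deg(f)·deg(g), as expected for curves with no common component (the affine F_11-count falls short of the bound because intersections may lie at infinity, over extension fields, or carry multiplicity).


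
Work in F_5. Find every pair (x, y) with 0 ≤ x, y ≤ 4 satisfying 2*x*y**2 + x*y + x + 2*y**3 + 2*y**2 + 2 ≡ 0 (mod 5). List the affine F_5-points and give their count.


Affine F_5-points: {(1, 1), (3, 0), (3, 3), (4, 2), (4, 4)}; count = 5.

For each of the 25 pairs (x, y) ∈ F_5², evaluate f(x, y) mod 5. Record the zeros.
  x = 0: [0↦2, 1↦1, 2↦1, 3↦4, 4↦2]  zeros at y ∈ ∅
  x = 1: [0↦3, 1↦0, 2↦2, 3↦1, 4↦4]  zeros at y ∈ {1}
  x = 2: [0↦4, 1↦4, 2↦3, 3↦3, 4↦1]  zeros at y ∈ ∅
  x = 3: [0↦0, 1↦3, 2↦4, 3↦0, 4↦3]  zeros at y ∈ {0, 3}
  x = 4: [0↦1, 1↦2, 2↦0, 3↦2, 4↦0]  zeros at y ∈ {2, 4}
Collecting zeros: affine points = {(1, 1), (3, 0), (3, 3), (4, 2), (4, 4)}.
Total count |C(F_5)_aff| = 5.


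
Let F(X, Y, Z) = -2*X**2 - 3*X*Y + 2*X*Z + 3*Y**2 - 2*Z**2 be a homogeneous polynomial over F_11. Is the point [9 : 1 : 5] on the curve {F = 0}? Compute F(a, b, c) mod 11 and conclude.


F(9,1,5) ≡ 8 (mod 11); P is NOT on the curve.

Evaluate F(9, 1, 5) term-by-term (mod 11).
  -2*X**2 ↦ -2·81·1·1 = -162
  -3*X*Y ↦ -3·9·1·1 = -27
  2*X*Z ↦ 2·9·1·5 = 90
  3*Y**2 ↦ 3·1·1·1 = 3
  -2*Z**2 ↦ -2·1·1·25 = -50
Sum: F(9, 1, 5) = (-162) + (-27) + (90) + (3) + (-50) = -146.
Reducing mod 11: -146 ≡ 8 (mod 11).
Since F(a, b, c) ≡ 8 ≠ 0 (mod 11), P does NOT lie on the curve.


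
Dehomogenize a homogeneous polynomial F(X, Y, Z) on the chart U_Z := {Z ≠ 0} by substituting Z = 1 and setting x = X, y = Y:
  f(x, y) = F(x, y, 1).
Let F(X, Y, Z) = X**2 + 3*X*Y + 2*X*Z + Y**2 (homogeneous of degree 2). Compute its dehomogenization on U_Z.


f(x, y) = x**2 + 3*x*y + 2*x + y**2

On U_Z we set Z = 1. Each monomial c·X^i·Y^j·Z^k in F becomes c·x^i·y^j·1^k = c·x^i·y^j.
Substituting Z = 1: F(X, Y, 1) = x**2 + 3*x*y + 2*x + y**2.
Note: deg(f) ≤ deg(F) = 2; strict inequality happens when F is divisible by Z (lost terms).


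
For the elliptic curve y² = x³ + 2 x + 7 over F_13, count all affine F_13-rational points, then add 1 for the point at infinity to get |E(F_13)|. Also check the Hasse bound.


Affine points = {(1, 6), (1, 7), (3, 1), (3, 12), (4, 1), (4, 12), (5, 5), (5, 8), (6, 1), (6, 12), (7, 0), (9, 0), (10, 0), (12, 2), (12, 11)}; affine count = 15; |E(F_13)| = 16.

Discriminant check: Δ ∝ 4a³ + 27b² = 4·2³ + 27·7² = 4·8 + 27·49 ≡ 3 (mod 13). Nonzero ⇒ E is nonsingular.
For each x ∈ F_13, compute rhs = x³ + 2·x + 7 mod 13, then count y ∈ F_13 with y² ≡ rhs.
  x = 0: rhs = 7, matching y values: none (0 points).
  x = 1: rhs = 10, matching y values: 6, 7 (2 points).
  x = 2: rhs = 6, matching y values: none (0 points).
  x = 3: rhs = 1, matching y values: 1, 12 (2 points).
  x = 4: rhs = 1, matching y values: 1, 12 (2 points).
  x = 5: rhs = 12, matching y values: 5, 8 (2 points).
  x = 6: rhs = 1, matching y values: 1, 12 (2 points).
  x = 7: rhs = 0, matching y values: 0 (1 points).
  x = 8: rhs = 2, matching y values: none (0 points).
  x = 9: rhs = 0, matching y values: 0 (1 points).
  x = 10: rhs = 0, matching y values: 0 (1 points).
  x = 11: rhs = 8, matching y values: none (0 points).
  x = 12: rhs = 4, matching y values: 2, 11 (2 points).
Total affine count: 15.
Full point count |E(F_13)| = 15 + 1 = 16.
Hasse bound: |16 − (13+1)| = |2| = 2 ≤ 2√13 ≈ 7.2111 ✓.


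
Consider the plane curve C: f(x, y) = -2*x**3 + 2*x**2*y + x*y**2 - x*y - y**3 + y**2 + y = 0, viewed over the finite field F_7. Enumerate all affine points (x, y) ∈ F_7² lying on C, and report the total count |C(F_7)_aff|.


Affine F_7-points: {(0, 0), (2, 1), (3, 1), (3, 2)}; count = 4.

For each of the 49 pairs (x, y) ∈ F_7², evaluate f(x, y) mod 7. Record the zeros.
  x = 0: [0↦0, 1↦1, 2↦5, 3↦6, 4↦5, 5↦3, 6↦1]  zeros at y ∈ {0}
  x = 1: [0↦5, 1↦1, 2↦2, 3↦2, 4↦2, 5↦3, 6↦6]  zeros at y ∈ ∅
  x = 2: [0↦5, 1↦0, 2↦2, 3↦5, 4↦3, 5↦4, 6↦2]  zeros at y ∈ {1}
  x = 3: [0↦2, 1↦0, 2↦0, 3↦3, 4↦3, 5↦1, 6↦5]  zeros at y ∈ {1, 2}
  x = 4: [0↦5, 1↦3, 2↦5, 3↦5, 4↦4, 5↦3, 6↦3]  zeros at y ∈ ∅
  x = 5: [0↦2, 1↦4, 2↦5, 3↦6, 4↦1, 5↦5, 6↦5]  zeros at y ∈ ∅
  x = 6: [0↦2, 1↦5, 2↦2, 3↦1, 4↦3, 5↦2, 6↦6]  zeros at y ∈ ∅
Collecting zeros: affine points = {(0, 0), (2, 1), (3, 1), (3, 2)}.
Total count |C(F_7)_aff| = 4.


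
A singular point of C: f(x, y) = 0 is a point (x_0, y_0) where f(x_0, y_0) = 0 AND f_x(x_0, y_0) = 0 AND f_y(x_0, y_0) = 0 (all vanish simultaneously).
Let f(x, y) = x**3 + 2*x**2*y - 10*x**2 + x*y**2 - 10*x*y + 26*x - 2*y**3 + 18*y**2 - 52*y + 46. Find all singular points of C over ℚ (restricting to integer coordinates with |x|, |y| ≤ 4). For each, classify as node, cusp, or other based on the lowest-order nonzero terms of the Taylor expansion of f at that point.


Singular points: {(1, 3)}; classification: node.

Compute partial derivatives:
  f_x = 3*x**2 + 4*x*y - 20*x + y**2 - 10*y + 26.
  f_y = 2*x**2 + 2*x*y - 10*x - 6*y**2 + 36*y - 52.
Scan x_0 ∈ {−4, ..., 4}. For each x_0, f_y(x_0, y) is a polynomial in y; find its integer roots y ∈ {−4, ..., 4}, then test f_x and f at those candidates.
  x = -4: f_y(-4, y) = -6*y**2 + 28*y + 20; no integer root y with |y| ≤ 4.
  x = -3: f_y(-3, y) = -6*y**2 + 30*y - 4; no integer root y with |y| ≤ 4.
  x = -2: f_y(-2, y) = -6*y**2 + 32*y - 24; no integer root y with |y| ≤ 4.
  x = -1: f_y(-1, y) = -6*y**2 + 34*y - 40; vanishes at y ∈ {4}. (-1, 4): f_x = 9 ≠ 0.
  x = 0: f_y(0, y) = -6*y**2 + 36*y - 52; no integer root y with |y| ≤ 4.
  x = 1: f_y(1, y) = -6*y**2 + 38*y - 60; vanishes at y ∈ {3}. (1, 3): f_x = 0, f = 0 — SINGULAR.
  x = 2: f_y(2, y) = -6*y**2 + 40*y - 64; vanishes at y ∈ {4}. (2, 4): f_x = 6 ≠ 0.
  x = 3: f_y(3, y) = -6*y**2 + 42*y - 64; no integer root y with |y| ≤ 4.
  x = 4: f_y(4, y) = -6*y**2 + 44*y - 60; no integer root y with |y| ≤ 4.
Only singular point on the grid: (1, 3).
Classify: substitute x = 1 + u, y = 3 + v and expand: f = u**3 + 2*u**2*v - u**2 + u*v**2 - 2*v**3 + v**2.
No constant or linear terms (consistent with a singular point). Quadratic part: -u**2 + v**2. Cubic part: u**3 + 2*u**2*v + u*v**2 - 2*v**3.
The quadratic part v**2 - u**2 = (v − u)(v + u) splits into two distinct linear factors, so there are two distinct tangent lines y − 3 = ±(x − 1) — this is a node (ordinary double point).
Classification: node.


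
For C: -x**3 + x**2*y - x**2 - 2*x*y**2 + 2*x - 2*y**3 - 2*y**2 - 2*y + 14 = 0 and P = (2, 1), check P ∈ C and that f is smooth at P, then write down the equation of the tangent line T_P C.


Tangent line at P: -12*x - 16*y + 40 = 0.

Step 1: f(2, 1) = 0, so P lies on C.
Step 2: partial derivatives
  f_x(x, y) = -3*x**2 + 2*x*y - 2*x - 2*y**2 + 2, f_y(x, y) = x**2 - 4*x*y - 6*y**2 - 4*y - 2.
  f_x(P) = -12, f_y(P) = -16 (gradient nonzero, so P is smooth).
Step 3: tangent line at P: -12·(x − 2) + -16·(y − 1) = 0.
Expanding: -12*x - 16*y + 40 = 0.


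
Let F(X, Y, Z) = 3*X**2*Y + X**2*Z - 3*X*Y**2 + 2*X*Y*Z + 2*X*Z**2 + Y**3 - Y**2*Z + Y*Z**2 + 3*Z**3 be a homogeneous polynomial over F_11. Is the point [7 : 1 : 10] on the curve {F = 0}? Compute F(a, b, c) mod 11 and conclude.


F(7,1,10) ≡ 0 (mod 11); P is on the curve.

Evaluate F(7, 1, 10) term-by-term (mod 11).
  3*X**2*Y ↦ 3·49·1·1 = 147
  X**2*Z ↦ 1·49·1·10 = 490
  -3*X*Y**2 ↦ -3·7·1·1 = -21
  2*X*Y*Z ↦ 2·7·1·10 = 140
  2*X*Z**2 ↦ 2·7·1·100 = 1400
  Y**3 ↦ 1·1·1·1 = 1
  -Y**2*Z ↦ -1·1·1·10 = -10
  Y*Z**2 ↦ 1·1·1·100 = 100
  3*Z**3 ↦ 3·1·1·1000 = 3000
Sum: F(7, 1, 10) = (147) + (490) + (-21) + (140) + (1400) + (1) + (-10) + (100) + (3000) = 5247.
Reducing mod 11: 5247 ≡ 0 (mod 11).
Since F(a, b, c) ≡ 0 (mod 11), P lies on the curve.


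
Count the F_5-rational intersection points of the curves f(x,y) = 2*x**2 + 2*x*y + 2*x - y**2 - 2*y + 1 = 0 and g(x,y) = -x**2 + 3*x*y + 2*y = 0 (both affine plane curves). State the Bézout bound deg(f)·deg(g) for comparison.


Common zeros: {(2, 3), (3, 4)}; count = 2; Bézout bound = 4.

deg(f) = 2, deg(g) = 2, so Bézout bound = 4.
Scan x ∈ F_5. For each x, list the y ∈ F_5 with f(x, y) ≡ 0 and those with g(x, y) ≡ 0 (mod 5); the common zeros in that column are the intersection.
  x = 0: f ≡ 0 at y ∈ ∅; g ≡ 0 at y ∈ {0}; common: ∅.
  x = 1: f ≡ 0 at y ∈ {0}; g ≡ 0 at y ∈ ∅; common: ∅.
  x = 2: f ≡ 0 at y ∈ {3, 4}; g ≡ 0 at y ∈ {3}; common: {3}.
  x = 3: f ≡ 0 at y ∈ {0, 4}; g ≡ 0 at y ∈ {4}; common: {4}.
  x = 4: f ≡ 0 at y ∈ {3}; g ≡ 0 at y ∈ {4}; common: ∅.
Collecting: common zeros = {(2, 3), (3, 4)}, so the count is 2.
Comparison with the Bézout bound: 2 ≤ 4 = deg(f)·deg(g), as expected for curves with no common component (the affine F_5-count falls short of the bound because intersections may lie at infinity, over extension fields, or carry multiplicity).


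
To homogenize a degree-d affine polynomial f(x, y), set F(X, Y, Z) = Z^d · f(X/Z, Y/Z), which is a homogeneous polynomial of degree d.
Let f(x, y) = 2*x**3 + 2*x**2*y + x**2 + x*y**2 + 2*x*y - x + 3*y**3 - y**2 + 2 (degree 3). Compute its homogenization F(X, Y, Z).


F(X, Y, Z) = 2*X**3 + 2*X**2*Y + X**2*Z + X*Y**2 + 2*X*Y*Z - X*Z**2 + 3*Y**3 - Y**2*Z + 2*Z**3

deg(f) = 3.
Substitute x = X/Z, y = Y/Z into f, then multiply by Z^3.
  monomial 2·x^3·y^0 ↦ 2·X^3·Y^0·Z^0.
  monomial 2·x^2·y^1 ↦ 2·X^2·Y^1·Z^0.
  monomial 1·x^2·y^0 ↦ 1·X^2·Y^0·Z^1.
  monomial 1·x^1·y^2 ↦ 1·X^1·Y^2·Z^0.
  monomial 2·x^1·y^1 ↦ 2·X^1·Y^1·Z^1.
  monomial -1·x^1·y^0 ↦ -1·X^1·Y^0·Z^2.
  monomial 3·x^0·y^3 ↦ 3·X^0·Y^3·Z^0.
  monomial -1·x^0·y^2 ↦ -1·X^0·Y^2·Z^1.
  monomial 2·x^0·y^0 ↦ 2·X^0·Y^0·Z^3.
Collecting: F(X, Y, Z) = 2*X**3 + 2*X**2*Y + X**2*Z + X*Y**2 + 2*X*Y*Z - X*Z**2 + 3*Y**3 - Y**2*Z + 2*Z**3.


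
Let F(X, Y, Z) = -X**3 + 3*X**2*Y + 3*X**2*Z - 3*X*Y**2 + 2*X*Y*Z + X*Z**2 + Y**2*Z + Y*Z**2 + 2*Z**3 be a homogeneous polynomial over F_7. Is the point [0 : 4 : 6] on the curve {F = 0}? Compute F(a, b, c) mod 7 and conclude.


F(0,4,6) ≡ 0 (mod 7); P is on the curve.

Evaluate F(0, 4, 6) term-by-term (mod 7).
  -X**3 ↦ -1·0·1·1 = 0
  3*X**2*Y ↦ 3·0·4·1 = 0
  3*X**2*Z ↦ 3·0·1·6 = 0
  -3*X*Y**2 ↦ -3·0·16·1 = 0
  2*X*Y*Z ↦ 2·0·4·6 = 0
  X*Z**2 ↦ 1·0·1·36 = 0
  Y**2*Z ↦ 1·1·16·6 = 96
  Y*Z**2 ↦ 1·1·4·36 = 144
  2*Z**3 ↦ 2·1·1·216 = 432
Sum: F(0, 4, 6) = (0) + (0) + (0) + (0) + (0) + (0) + (96) + (144) + (432) = 672.
Reducing mod 7: 672 ≡ 0 (mod 7).
Since F(a, b, c) ≡ 0 (mod 7), P lies on the curve.


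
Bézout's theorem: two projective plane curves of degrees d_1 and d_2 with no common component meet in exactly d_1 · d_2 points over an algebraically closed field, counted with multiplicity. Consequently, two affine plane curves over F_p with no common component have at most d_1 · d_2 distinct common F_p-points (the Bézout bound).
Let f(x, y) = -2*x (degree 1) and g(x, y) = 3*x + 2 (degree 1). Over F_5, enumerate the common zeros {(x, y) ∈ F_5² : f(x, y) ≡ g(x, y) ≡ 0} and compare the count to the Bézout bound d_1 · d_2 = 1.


Common zeros: ∅; count = 0; Bézout bound = 1.

deg(f) = 1, deg(g) = 1, so Bézout bound = 1.
Scan x ∈ F_5. For each x, list the y ∈ F_5 with f(x, y) ≡ 0 and those with g(x, y) ≡ 0 (mod 5); the common zeros in that column are the intersection.
  x = 0: f ≡ 0 at y ∈ {0, 1, 2, 3, 4}; g ≡ 0 at y ∈ ∅; common: ∅.
  x = 1: f ≡ 0 at y ∈ ∅; g ≡ 0 at y ∈ {0, 1, 2, 3, 4}; common: ∅.
  x = 2: f ≡ 0 at y ∈ ∅; g ≡ 0 at y ∈ ∅; common: ∅.
  x = 3: f ≡ 0 at y ∈ ∅; g ≡ 0 at y ∈ ∅; common: ∅.
  x = 4: f ≡ 0 at y ∈ ∅; g ≡ 0 at y ∈ ∅; common: ∅.
Collecting: common zeros = ∅, so the count is 0.
Comparison with the Bézout bound: 0 ≤ 1 = deg(f)·deg(g), as expected for curves with no common component (the affine F_5-count falls short of the bound because intersections may lie at infinity, over extension fields, or carry multiplicity).


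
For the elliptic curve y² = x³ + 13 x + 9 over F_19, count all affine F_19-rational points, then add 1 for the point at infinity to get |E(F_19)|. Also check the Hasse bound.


Affine points = {(0, 3), (0, 16), (1, 2), (1, 17), (2, 9), (2, 10), (4, 7), (4, 12), (5, 3), (5, 16), (7, 5), (7, 14), (8, 6), (8, 13), (9, 0), (11, 1), (11, 18), (13, 0), (14, 3), (14, 16), (15, 8), (15, 11), (16, 0)}; affine count = 23; |E(F_19)| = 24.

Discriminant check: Δ ∝ 4a³ + 27b² = 4·13³ + 27·9² = 4·2197 + 27·81 ≡ 12 (mod 19). Nonzero ⇒ E is nonsingular.
For each x ∈ F_19, compute rhs = x³ + 13·x + 9 mod 19, then count y ∈ F_19 with y² ≡ rhs.
  x = 0: rhs = 9, matching y values: 3, 16 (2 points).
  x = 1: rhs = 4, matching y values: 2, 17 (2 points).
  x = 2: rhs = 5, matching y values: 9, 10 (2 points).
  x = 3: rhs = 18, matching y values: none (0 points).
  x = 4: rhs = 11, matching y values: 7, 12 (2 points).
  x = 5: rhs = 9, matching y values: 3, 16 (2 points).
  x = 6: rhs = 18, matching y values: none (0 points).
  x = 7: rhs = 6, matching y values: 5, 14 (2 points).
  x = 8: rhs = 17, matching y values: 6, 13 (2 points).
  x = 9: rhs = 0, matching y values: 0 (1 points).
  x = 10: rhs = 18, matching y values: none (0 points).
  x = 11: rhs = 1, matching y values: 1, 18 (2 points).
  x = 12: rhs = 12, matching y values: none (0 points).
  x = 13: rhs = 0, matching y values: 0 (1 points).
  x = 14: rhs = 9, matching y values: 3, 16 (2 points).
  x = 15: rhs = 7, matching y values: 8, 11 (2 points).
  x = 16: rhs = 0, matching y values: 0 (1 points).
  x = 17: rhs = 13, matching y values: none (0 points).
  x = 18: rhs = 14, matching y values: none (0 points).
Total affine count: 23.
Full point count |E(F_19)| = 23 + 1 = 24.
Hasse bound: |24 − (19+1)| = |4| = 4 ≤ 2√19 ≈ 8.7178 ✓.


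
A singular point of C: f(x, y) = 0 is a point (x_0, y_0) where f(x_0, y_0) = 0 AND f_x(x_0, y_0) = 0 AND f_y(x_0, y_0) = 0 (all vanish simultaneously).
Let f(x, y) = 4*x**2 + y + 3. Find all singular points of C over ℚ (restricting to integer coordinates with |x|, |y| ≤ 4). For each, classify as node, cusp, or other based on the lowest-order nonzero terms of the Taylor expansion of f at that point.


No singular points in the scanned grid; C is smooth there.

Compute partial derivatives:
  f_x = 8*x.
  f_y = 1.
f_y = 1 is a nonzero constant, so f_y never vanishes: no point (x, y) can satisfy f = f_x = f_y = 0. In particular no (x, y) ∈ {−4, ..., 4}² is singular; the curve is smooth.


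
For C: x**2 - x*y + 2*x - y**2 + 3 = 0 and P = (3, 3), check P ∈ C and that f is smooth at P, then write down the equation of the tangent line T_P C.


Tangent line at P: 5*x - 9*y + 12 = 0.

Step 1: f(3, 3) = 0, so P lies on C.
Step 2: partial derivatives
  f_x(x, y) = 2*x - y + 2, f_y(x, y) = -x - 2*y.
  f_x(P) = 5, f_y(P) = -9 (gradient nonzero, so P is smooth).
Step 3: tangent line at P: 5·(x − 3) + -9·(y − 3) = 0.
Expanding: 5*x - 9*y + 12 = 0.


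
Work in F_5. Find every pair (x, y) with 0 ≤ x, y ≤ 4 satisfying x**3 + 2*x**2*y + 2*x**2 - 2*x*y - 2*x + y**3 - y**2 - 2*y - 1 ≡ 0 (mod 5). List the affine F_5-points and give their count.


Affine F_5-points: {(1, 0), (1, 2), (1, 4), (2, 3), (4, 2)}; count = 5.

For each of the 25 pairs (x, y) ∈ F_5², evaluate f(x, y) mod 5. Record the zeros.
  x = 0: [0↦4, 1↦2, 2↦4, 3↦1, 4↦4]  zeros at y ∈ ∅
  x = 1: [0↦0, 1↦3, 2↦0, 3↦2, 4↦0]  zeros at y ∈ {0, 2, 4}
  x = 2: [0↦1, 1↦3, 2↦4, 3↦0, 4↦2]  zeros at y ∈ {3}
  x = 3: [0↦3, 1↦3, 2↦2, 3↦1, 4↦1]  zeros at y ∈ ∅
  x = 4: [0↦2, 1↦4, 2↦0, 3↦1, 4↦3]  zeros at y ∈ {2}
Collecting zeros: affine points = {(1, 0), (1, 2), (1, 4), (2, 3), (4, 2)}.
Total count |C(F_5)_aff| = 5.


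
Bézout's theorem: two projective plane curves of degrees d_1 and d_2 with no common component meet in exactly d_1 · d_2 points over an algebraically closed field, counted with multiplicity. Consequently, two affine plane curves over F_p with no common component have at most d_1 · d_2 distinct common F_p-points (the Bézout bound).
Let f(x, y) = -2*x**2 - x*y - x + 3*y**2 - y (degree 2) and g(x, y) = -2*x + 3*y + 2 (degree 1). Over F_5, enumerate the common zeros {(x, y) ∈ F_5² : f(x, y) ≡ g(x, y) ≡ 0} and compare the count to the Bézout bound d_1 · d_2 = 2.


Common zeros: ∅; count = 0; Bézout bound = 2.

deg(f) = 2, deg(g) = 1, so Bézout bound = 2.
Scan x ∈ F_5. For each x, list the y ∈ F_5 with f(x, y) ≡ 0 and those with g(x, y) ≡ 0 (mod 5); the common zeros in that column are the intersection.
  x = 0: f ≡ 0 at y ∈ {0, 2}; g ≡ 0 at y ∈ {1}; common: ∅.
  x = 1: f ≡ 0 at y ∈ {2}; g ≡ 0 at y ∈ {0}; common: ∅.
  x = 2: f ≡ 0 at y ∈ {0, 1}; g ≡ 0 at y ∈ {4}; common: ∅.
  x = 3: f ≡ 0 at y ∈ ∅; g ≡ 0 at y ∈ {3}; common: ∅.
  x = 4: f ≡ 0 at y ∈ ∅; g ≡ 0 at y ∈ {2}; common: ∅.
Collecting: common zeros = ∅, so the count is 0.
Comparison with the Bézout bound: 0 ≤ 2 = deg(f)·deg(g), as expected for curves with no common component (the affine F_5-count falls short of the bound because intersections may lie at infinity, over extension fields, or carry multiplicity).


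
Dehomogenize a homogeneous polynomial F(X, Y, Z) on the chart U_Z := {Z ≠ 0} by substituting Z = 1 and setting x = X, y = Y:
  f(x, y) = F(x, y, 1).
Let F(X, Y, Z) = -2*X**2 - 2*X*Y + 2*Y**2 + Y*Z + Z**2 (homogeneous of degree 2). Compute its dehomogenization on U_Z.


f(x, y) = -2*x**2 - 2*x*y + 2*y**2 + y + 1

On U_Z we set Z = 1. Each monomial c·X^i·Y^j·Z^k in F becomes c·x^i·y^j·1^k = c·x^i·y^j.
Substituting Z = 1: F(X, Y, 1) = -2*x**2 - 2*x*y + 2*y**2 + y + 1.
Note: deg(f) ≤ deg(F) = 2; strict inequality happens when F is divisible by Z (lost terms).


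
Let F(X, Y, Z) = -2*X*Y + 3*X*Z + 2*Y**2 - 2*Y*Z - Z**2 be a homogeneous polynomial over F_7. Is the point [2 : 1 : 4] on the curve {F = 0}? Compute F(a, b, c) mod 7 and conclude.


F(2,1,4) ≡ 5 (mod 7); P is NOT on the curve.

Evaluate F(2, 1, 4) term-by-term (mod 7).
  -2*X*Y ↦ -2·2·1·1 = -4
  3*X*Z ↦ 3·2·1·4 = 24
  2*Y**2 ↦ 2·1·1·1 = 2
  -2*Y*Z ↦ -2·1·1·4 = -8
  -Z**2 ↦ -1·1·1·16 = -16
Sum: F(2, 1, 4) = (-4) + (24) + (2) + (-8) + (-16) = -2.
Reducing mod 7: -2 ≡ 5 (mod 7).
Since F(a, b, c) ≡ 5 ≠ 0 (mod 7), P does NOT lie on the curve.


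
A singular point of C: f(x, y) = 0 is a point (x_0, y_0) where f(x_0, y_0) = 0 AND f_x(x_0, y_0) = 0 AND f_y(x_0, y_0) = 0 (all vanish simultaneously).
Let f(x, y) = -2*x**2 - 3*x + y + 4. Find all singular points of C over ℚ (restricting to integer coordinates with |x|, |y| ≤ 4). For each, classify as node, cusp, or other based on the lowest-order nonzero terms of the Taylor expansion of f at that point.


No singular points in the scanned grid; C is smooth there.

Compute partial derivatives:
  f_x = -4*x - 3.
  f_y = 1.
f_y = 1 is a nonzero constant, so f_y never vanishes: no point (x, y) can satisfy f = f_x = f_y = 0. In particular no (x, y) ∈ {−4, ..., 4}² is singular; the curve is smooth.


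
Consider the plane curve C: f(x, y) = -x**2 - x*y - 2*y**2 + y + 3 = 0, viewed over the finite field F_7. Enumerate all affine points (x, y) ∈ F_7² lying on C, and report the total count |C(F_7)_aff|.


Affine F_7-points: {(0, 5), (0, 6), (1, 1), (1, 6), (2, 5), (5, 1), (5, 4)}; count = 7.

For each of the 49 pairs (x, y) ∈ F_7², evaluate f(x, y) mod 7. Record the zeros.
  x = 0: [0↦3, 1↦2, 2↦4, 3↦2, 4↦3, 5↦0, 6↦0]  zeros at y ∈ {5, 6}
  x = 1: [0↦2, 1↦0, 2↦1, 3↦5, 4↦5, 5↦1, 6↦0]  zeros at y ∈ {1, 6}
  x = 2: [0↦6, 1↦3, 2↦3, 3↦6, 4↦5, 5↦0, 6↦5]  zeros at y ∈ {5}
  x = 3: [0↦1, 1↦4, 2↦3, 3↦5, 4↦3, 5↦4, 6↦1]  zeros at y ∈ ∅
  x = 4: [0↦1, 1↦3, 2↦1, 3↦2, 4↦6, 5↦6, 6↦2]  zeros at y ∈ ∅
  x = 5: [0↦6, 1↦0, 2↦4, 3↦4, 4↦0, 5↦6, 6↦1]  zeros at y ∈ {1, 4}
  x = 6: [0↦2, 1↦2, 2↦5, 3↦4, 4↦6, 5↦4, 6↦5]  zeros at y ∈ ∅
Collecting zeros: affine points = {(0, 5), (0, 6), (1, 1), (1, 6), (2, 5), (5, 1), (5, 4)}.
Total count |C(F_7)_aff| = 7.


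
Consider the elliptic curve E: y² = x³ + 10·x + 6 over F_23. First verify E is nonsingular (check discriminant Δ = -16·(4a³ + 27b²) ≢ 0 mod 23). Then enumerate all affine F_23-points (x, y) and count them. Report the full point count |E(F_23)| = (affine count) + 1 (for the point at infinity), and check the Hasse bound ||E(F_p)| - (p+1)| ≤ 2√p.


Affine points = {(0, 11), (0, 12), (4, 8), (4, 15), (6, 11), (6, 12), (8, 0), (10, 5), (10, 18), (15, 9), (15, 14), (17, 11), (17, 12), (20, 8), (20, 15), (21, 1), (21, 22), (22, 8), (22, 15)}; affine count = 19; |E(F_23)| = 20.

Discriminant check: Δ ∝ 4a³ + 27b² = 4·10³ + 27·6² = 4·1000 + 27·36 ≡ 4 (mod 23). Nonzero ⇒ E is nonsingular.
For each x ∈ F_23, compute rhs = x³ + 10·x + 6 mod 23, then count y ∈ F_23 with y² ≡ rhs.
  x = 0: rhs = 6, matching y values: 11, 12 (2 points).
  x = 1: rhs = 17, matching y values: none (0 points).
  x = 2: rhs = 11, matching y values: none (0 points).
  x = 3: rhs = 17, matching y values: none (0 points).
  x = 4: rhs = 18, matching y values: 8, 15 (2 points).
  x = 5: rhs = 20, matching y values: none (0 points).
  x = 6: rhs = 6, matching y values: 11, 12 (2 points).
  x = 7: rhs = 5, matching y values: none (0 points).
  x = 8: rhs = 0, matching y values: 0 (1 points).
  x = 9: rhs = 20, matching y values: none (0 points).
  x = 10: rhs = 2, matching y values: 5, 18 (2 points).
  x = 11: rhs = 21, matching y values: none (0 points).
  x = 12: rhs = 14, matching y values: none (0 points).
  x = 13: rhs = 10, matching y values: none (0 points).
  x = 14: rhs = 15, matching y values: none (0 points).
  x = 15: rhs = 12, matching y values: 9, 14 (2 points).
  x = 16: rhs = 7, matching y values: none (0 points).
  x = 17: rhs = 6, matching y values: 11, 12 (2 points).
  x = 18: rhs = 15, matching y values: none (0 points).
  x = 19: rhs = 17, matching y values: none (0 points).
  x = 20: rhs = 18, matching y values: 8, 15 (2 points).
  x = 21: rhs = 1, matching y values: 1, 22 (2 points).
  x = 22: rhs = 18, matching y values: 8, 15 (2 points).
Total affine count: 19.
Full point count |E(F_23)| = 19 + 1 = 20.
Hasse bound: |20 − (23+1)| = |-4| = 4 ≤ 2√23 ≈ 9.5917 ✓.


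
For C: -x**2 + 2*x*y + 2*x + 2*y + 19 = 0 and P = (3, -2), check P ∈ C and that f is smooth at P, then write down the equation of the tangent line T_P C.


Tangent line at P: -8*x + 8*y + 40 = 0.

Step 1: f(3, -2) = 0, so P lies on C.
Step 2: partial derivatives
  f_x(x, y) = -2*x + 2*y + 2, f_y(x, y) = 2*x + 2.
  f_x(P) = -8, f_y(P) = 8 (gradient nonzero, so P is smooth).
Step 3: tangent line at P: -8·(x − 3) + 8·(y − -2) = 0.
Expanding: -8*x + 8*y + 40 = 0.


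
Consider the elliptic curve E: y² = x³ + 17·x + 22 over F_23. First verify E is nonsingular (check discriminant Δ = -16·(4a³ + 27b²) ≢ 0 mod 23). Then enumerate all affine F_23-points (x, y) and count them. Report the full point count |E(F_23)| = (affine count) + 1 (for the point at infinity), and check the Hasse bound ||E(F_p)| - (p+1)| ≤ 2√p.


Affine points = {(2, 8), (2, 15), (3, 10), (3, 13), (4, 4), (4, 19), (5, 5), (5, 18), (6, 8), (6, 15), (7, 1), (7, 22), (8, 7), (8, 16), (13, 5), (13, 18), (15, 8), (15, 15), (17, 7), (17, 16), (20, 6), (20, 17), (21, 7), (21, 16), (22, 2), (22, 21)}; affine count = 26; |E(F_23)| = 27.

Discriminant check: Δ ∝ 4a³ + 27b² = 4·17³ + 27·22² = 4·4913 + 27·484 ≡ 14 (mod 23). Nonzero ⇒ E is nonsingular.
For each x ∈ F_23, compute rhs = x³ + 17·x + 22 mod 23, then count y ∈ F_23 with y² ≡ rhs.
  x = 0: rhs = 22, matching y values: none (0 points).
  x = 1: rhs = 17, matching y values: none (0 points).
  x = 2: rhs = 18, matching y values: 8, 15 (2 points).
  x = 3: rhs = 8, matching y values: 10, 13 (2 points).
  x = 4: rhs = 16, matching y values: 4, 19 (2 points).
  x = 5: rhs = 2, matching y values: 5, 18 (2 points).
  x = 6: rhs = 18, matching y values: 8, 15 (2 points).
  x = 7: rhs = 1, matching y values: 1, 22 (2 points).
  x = 8: rhs = 3, matching y values: 7, 16 (2 points).
  x = 9: rhs = 7, matching y values: none (0 points).
  x = 10: rhs = 19, matching y values: none (0 points).
  x = 11: rhs = 22, matching y values: none (0 points).
  x = 12: rhs = 22, matching y values: none (0 points).
  x = 13: rhs = 2, matching y values: 5, 18 (2 points).
  x = 14: rhs = 14, matching y values: none (0 points).
  x = 15: rhs = 18, matching y values: 8, 15 (2 points).
  x = 16: rhs = 20, matching y values: none (0 points).
  x = 17: rhs = 3, matching y values: 7, 16 (2 points).
  x = 18: rhs = 19, matching y values: none (0 points).
  x = 19: rhs = 5, matching y values: none (0 points).
  x = 20: rhs = 13, matching y values: 6, 17 (2 points).
  x = 21: rhs = 3, matching y values: 7, 16 (2 points).
  x = 22: rhs = 4, matching y values: 2, 21 (2 points).
Total affine count: 26.
Full point count |E(F_23)| = 26 + 1 = 27.
Hasse bound: |27 − (23+1)| = |3| = 3 ≤ 2√23 ≈ 9.5917 ✓.
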